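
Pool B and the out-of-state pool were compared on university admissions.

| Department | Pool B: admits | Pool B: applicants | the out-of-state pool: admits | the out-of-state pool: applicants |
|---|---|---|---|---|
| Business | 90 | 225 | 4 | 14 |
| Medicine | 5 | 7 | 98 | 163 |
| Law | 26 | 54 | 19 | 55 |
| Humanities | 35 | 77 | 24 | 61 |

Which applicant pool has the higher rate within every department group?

Business: Pool B 90/225 = 40.0%, the out-of-state pool 4/14 = 28.6% → Pool B
Medicine: Pool B 5/7 = 71.4%, the out-of-state pool 98/163 = 60.1% → Pool B
Law: Pool B 26/54 = 48.1%, the out-of-state pool 19/55 = 34.5% → Pool B
Humanities: Pool B 35/77 = 45.5%, the out-of-state pool 24/61 = 39.3% → Pool B
Pool B has the higher rate in all 4 groups.

Pool B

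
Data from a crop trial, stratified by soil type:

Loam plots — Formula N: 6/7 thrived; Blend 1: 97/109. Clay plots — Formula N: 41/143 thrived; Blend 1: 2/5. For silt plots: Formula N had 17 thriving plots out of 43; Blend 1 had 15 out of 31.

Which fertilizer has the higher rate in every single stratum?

Loam: Formula N 6/7 = 85.7%, Blend 1 97/109 = 89.0% → Blend 1
Clay: Formula N 41/143 = 28.7%, Blend 1 2/5 = 40.0% → Blend 1
Silt: Formula N 17/43 = 39.5%, Blend 1 15/31 = 48.4% → Blend 1
Blend 1 has the higher rate in all 3 groups.

Blend 1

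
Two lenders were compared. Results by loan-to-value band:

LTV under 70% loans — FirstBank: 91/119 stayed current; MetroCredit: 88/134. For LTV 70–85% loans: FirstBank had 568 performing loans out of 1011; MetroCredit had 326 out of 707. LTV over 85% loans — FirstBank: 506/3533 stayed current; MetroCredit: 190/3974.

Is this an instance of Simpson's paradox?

No

LTV under 70%: FirstBank 91/119 = 76.5%, MetroCredit 88/134 = 65.7% → FirstBank
LTV 70–85%: FirstBank 568/1011 = 56.2%, MetroCredit 326/707 = 46.1% → FirstBank
LTV over 85%: FirstBank 506/3533 = 14.3%, MetroCredit 190/3974 = 4.8% → FirstBank
Overall: FirstBank 1165/4663 = 25.0%, MetroCredit 604/4815 = 12.5% → FirstBank
FirstBank wins overall and in every loan-to-value group — no reversal.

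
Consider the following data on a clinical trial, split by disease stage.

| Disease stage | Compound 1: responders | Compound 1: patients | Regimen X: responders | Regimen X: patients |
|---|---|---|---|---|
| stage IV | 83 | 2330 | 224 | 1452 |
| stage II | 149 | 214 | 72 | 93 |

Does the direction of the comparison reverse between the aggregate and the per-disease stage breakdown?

No

Stage IV: Compound 1 83/2330 = 3.6%, Regimen X 224/1452 = 15.4% → Regimen X
Stage II: Compound 1 149/214 = 69.6%, Regimen X 72/93 = 77.4% → Regimen X
Overall: Compound 1 232/2544 = 9.1%, Regimen X 296/1545 = 19.2% → Regimen X
Regimen X wins overall and in every disease group — no reversal.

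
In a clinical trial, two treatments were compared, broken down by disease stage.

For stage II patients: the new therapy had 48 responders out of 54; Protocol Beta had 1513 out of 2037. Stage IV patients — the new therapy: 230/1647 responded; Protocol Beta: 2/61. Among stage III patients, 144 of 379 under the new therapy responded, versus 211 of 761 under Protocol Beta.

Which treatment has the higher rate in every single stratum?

Stage II: the new therapy 48/54 = 88.9%, Protocol Beta 1513/2037 = 74.3% → the new therapy
Stage IV: the new therapy 230/1647 = 14.0%, Protocol Beta 2/61 = 3.3% → the new therapy
Stage III: the new therapy 144/379 = 38.0%, Protocol Beta 211/761 = 27.7% → the new therapy
The new therapy has the higher rate in all 3 groups.

the new therapy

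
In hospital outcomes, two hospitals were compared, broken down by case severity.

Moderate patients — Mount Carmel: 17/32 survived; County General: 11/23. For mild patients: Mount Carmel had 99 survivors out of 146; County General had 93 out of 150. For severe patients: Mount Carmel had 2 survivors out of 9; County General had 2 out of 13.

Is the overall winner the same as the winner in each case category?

Yes

Moderate: Mount Carmel 17/32 = 53.1%, County General 11/23 = 47.8% → Mount Carmel
Mild: Mount Carmel 99/146 = 67.8%, County General 93/150 = 62.0% → Mount Carmel
Severe: Mount Carmel 2/9 = 22.2%, County General 2/13 = 15.4% → Mount Carmel
Overall: Mount Carmel 118/187 = 63.1%, County General 106/186 = 57.0% → Mount Carmel
Mount Carmel wins overall and in every case group — no reversal.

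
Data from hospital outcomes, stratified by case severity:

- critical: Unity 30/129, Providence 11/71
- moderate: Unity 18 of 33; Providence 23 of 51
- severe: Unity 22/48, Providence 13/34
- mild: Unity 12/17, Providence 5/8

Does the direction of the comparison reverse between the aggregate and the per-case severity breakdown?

Critical: Unity 30/129 = 23.3%, Providence 11/71 = 15.5% → Unity
Moderate: Unity 18/33 = 54.5%, Providence 23/51 = 45.1% → Unity
Severe: Unity 22/48 = 45.8%, Providence 13/34 = 38.2% → Unity
Mild: Unity 12/17 = 70.6%, Providence 5/8 = 62.5% → Unity
Overall: Unity 82/227 = 36.1%, Providence 52/164 = 31.7% → Unity
Unity wins overall and in every case group — no reversal.

No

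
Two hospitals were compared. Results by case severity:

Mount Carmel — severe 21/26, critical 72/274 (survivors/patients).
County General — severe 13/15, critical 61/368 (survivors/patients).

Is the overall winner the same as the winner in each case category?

Severe: Mount Carmel 21/26 = 80.8%, County General 13/15 = 86.7% → County General
Critical: Mount Carmel 72/274 = 26.3%, County General 61/368 = 16.6% → Mount Carmel
Overall: Mount Carmel 93/300 = 31.0%, County General 74/383 = 19.3% → Mount Carmel
Neither sweeps: Mount Carmel wins 1 of 2 groups, County General wins 1. Mount Carmel wins overall but not every group — no Simpson reversal.

No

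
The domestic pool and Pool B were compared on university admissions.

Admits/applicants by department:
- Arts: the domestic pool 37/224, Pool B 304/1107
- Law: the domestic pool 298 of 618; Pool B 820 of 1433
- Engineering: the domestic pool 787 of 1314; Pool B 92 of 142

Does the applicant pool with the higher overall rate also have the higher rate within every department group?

No

Arts: the domestic pool 37/224 = 16.5%, Pool B 304/1107 = 27.5% → Pool B
Law: the domestic pool 298/618 = 48.2%, Pool B 820/1433 = 57.2% → Pool B
Engineering: the domestic pool 787/1314 = 59.9%, Pool B 92/142 = 64.8% → Pool B
Overall: the domestic pool 1122/2156 = 52.0%, Pool B 1216/2682 = 45.3% → the domestic pool
Pool B wins each department group but the domestic pool wins overall — the comparison reverses. Pool B's applicants skew toward Arts, which has a lower base rate.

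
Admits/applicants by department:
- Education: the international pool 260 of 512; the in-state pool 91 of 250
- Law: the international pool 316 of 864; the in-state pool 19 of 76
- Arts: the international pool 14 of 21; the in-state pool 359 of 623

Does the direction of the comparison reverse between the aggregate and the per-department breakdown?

Yes

Education: the international pool 260/512 = 50.8%, the in-state pool 91/250 = 36.4% → the international pool
Law: the international pool 316/864 = 36.6%, the in-state pool 19/76 = 25.0% → the international pool
Arts: the international pool 14/21 = 66.7%, the in-state pool 359/623 = 57.6% → the international pool
Overall: the international pool 590/1397 = 42.2%, the in-state pool 469/949 = 49.4% → the in-state pool
The international pool wins each department group but the in-state pool wins overall — the comparison reverses. The international pool's applicants skew toward Law, which has a lower base rate.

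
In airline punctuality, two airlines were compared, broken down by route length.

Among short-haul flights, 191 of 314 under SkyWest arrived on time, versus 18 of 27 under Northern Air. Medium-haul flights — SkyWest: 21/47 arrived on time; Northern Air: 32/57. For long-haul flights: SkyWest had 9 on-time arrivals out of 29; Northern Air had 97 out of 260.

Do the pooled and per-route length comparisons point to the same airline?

No

Short-haul: SkyWest 191/314 = 60.8%, Northern Air 18/27 = 66.7% → Northern Air
Medium-haul: SkyWest 21/47 = 44.7%, Northern Air 32/57 = 56.1% → Northern Air
Long-haul: SkyWest 9/29 = 31.0%, Northern Air 97/260 = 37.3% → Northern Air
Overall: SkyWest 221/390 = 56.7%, Northern Air 147/344 = 42.7% → SkyWest
Northern Air wins each route group but SkyWest wins overall — the comparison reverses. Northern Air's flights skew toward long-haul, which has a lower base rate.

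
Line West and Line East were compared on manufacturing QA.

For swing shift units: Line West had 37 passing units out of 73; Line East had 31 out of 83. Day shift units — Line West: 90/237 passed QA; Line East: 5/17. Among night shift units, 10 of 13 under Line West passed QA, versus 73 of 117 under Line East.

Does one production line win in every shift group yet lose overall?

Swing shift: Line West 37/73 = 50.7%, Line East 31/83 = 37.3% → Line West
Day shift: Line West 90/237 = 38.0%, Line East 5/17 = 29.4% → Line West
Night shift: Line West 10/13 = 76.9%, Line East 73/117 = 62.4% → Line West
Overall: Line West 137/323 = 42.4%, Line East 109/217 = 50.2% → Line East
Line West wins each shift group but Line East wins overall — the comparison reverses. Line West's units skew toward day shift, which has a lower base rate.

Yes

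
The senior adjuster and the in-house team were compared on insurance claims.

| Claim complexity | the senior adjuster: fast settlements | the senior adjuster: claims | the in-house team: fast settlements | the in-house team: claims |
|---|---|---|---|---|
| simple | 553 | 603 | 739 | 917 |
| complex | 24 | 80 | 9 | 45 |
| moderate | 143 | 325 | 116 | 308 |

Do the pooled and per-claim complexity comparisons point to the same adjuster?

Yes

Simple: the senior adjuster 553/603 = 91.7%, the in-house team 739/917 = 80.6% → the senior adjuster
Complex: the senior adjuster 24/80 = 30.0%, the in-house team 9/45 = 20.0% → the senior adjuster
Moderate: the senior adjuster 143/325 = 44.0%, the in-house team 116/308 = 37.7% → the senior adjuster
Overall: the senior adjuster 720/1008 = 71.4%, the in-house team 864/1270 = 68.0% → the senior adjuster
The senior adjuster wins overall and in every claim group — no reversal.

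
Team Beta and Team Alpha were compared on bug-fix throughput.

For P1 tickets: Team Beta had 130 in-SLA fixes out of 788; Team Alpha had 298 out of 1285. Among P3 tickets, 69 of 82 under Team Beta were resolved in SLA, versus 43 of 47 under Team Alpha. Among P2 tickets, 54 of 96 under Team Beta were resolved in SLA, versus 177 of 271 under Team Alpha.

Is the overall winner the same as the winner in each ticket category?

Yes

P1: Team Beta 130/788 = 16.5%, Team Alpha 298/1285 = 23.2% → Team Alpha
P3: Team Beta 69/82 = 84.1%, Team Alpha 43/47 = 91.5% → Team Alpha
P2: Team Beta 54/96 = 56.2%, Team Alpha 177/271 = 65.3% → Team Alpha
Overall: Team Beta 253/966 = 26.2%, Team Alpha 518/1603 = 32.3% → Team Alpha
Team Alpha wins overall and in every ticket group — no reversal.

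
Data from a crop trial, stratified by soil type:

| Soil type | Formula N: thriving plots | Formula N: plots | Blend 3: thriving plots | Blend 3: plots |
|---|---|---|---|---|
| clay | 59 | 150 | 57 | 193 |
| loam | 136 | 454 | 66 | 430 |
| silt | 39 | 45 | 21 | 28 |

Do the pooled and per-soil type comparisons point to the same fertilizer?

Yes

Clay: Formula N 59/150 = 39.3%, Blend 3 57/193 = 29.5% → Formula N
Loam: Formula N 136/454 = 30.0%, Blend 3 66/430 = 15.3% → Formula N
Silt: Formula N 39/45 = 86.7%, Blend 3 21/28 = 75.0% → Formula N
Overall: Formula N 234/649 = 36.1%, Blend 3 144/651 = 22.1% → Formula N
Formula N wins overall and in every soil group — no reversal.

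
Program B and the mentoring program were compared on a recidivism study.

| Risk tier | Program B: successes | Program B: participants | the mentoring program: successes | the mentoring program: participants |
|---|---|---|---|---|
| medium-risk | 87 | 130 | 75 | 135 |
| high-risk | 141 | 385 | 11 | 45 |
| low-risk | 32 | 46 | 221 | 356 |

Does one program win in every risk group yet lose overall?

Medium-risk: Program B 87/130 = 66.9%, the mentoring program 75/135 = 55.6% → Program B
High-risk: Program B 141/385 = 36.6%, the mentoring program 11/45 = 24.4% → Program B
Low-risk: Program B 32/46 = 69.6%, the mentoring program 221/356 = 62.1% → Program B
Overall: Program B 260/561 = 46.3%, the mentoring program 307/536 = 57.3% → the mentoring program
Program B wins each risk group but the mentoring program wins overall — the comparison reverses. Program B's participants skew toward high-risk, which has a lower base rate.

Yes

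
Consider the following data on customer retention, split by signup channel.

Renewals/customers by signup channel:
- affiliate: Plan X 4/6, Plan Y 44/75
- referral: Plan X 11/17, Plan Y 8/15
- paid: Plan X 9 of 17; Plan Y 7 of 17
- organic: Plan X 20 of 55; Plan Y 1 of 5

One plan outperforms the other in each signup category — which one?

Affiliate: Plan X 4/6 = 66.7%, Plan Y 44/75 = 58.7% → Plan X
Referral: Plan X 11/17 = 64.7%, Plan Y 8/15 = 53.3% → Plan X
Paid: Plan X 9/17 = 52.9%, Plan Y 7/17 = 41.2% → Plan X
Organic: Plan X 20/55 = 36.4%, Plan Y 1/5 = 20.0% → Plan X
Plan X has the higher rate in all 4 groups.

Plan X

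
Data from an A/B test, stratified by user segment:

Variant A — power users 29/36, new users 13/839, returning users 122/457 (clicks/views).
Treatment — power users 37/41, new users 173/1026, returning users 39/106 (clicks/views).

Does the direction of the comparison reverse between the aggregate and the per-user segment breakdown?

Power users: Variant A 29/36 = 80.6%, Treatment 37/41 = 90.2% → Treatment
New users: Variant A 13/839 = 1.5%, Treatment 173/1026 = 16.9% → Treatment
Returning users: Variant A 122/457 = 26.7%, Treatment 39/106 = 36.8% → Treatment
Overall: Variant A 164/1332 = 12.3%, Treatment 249/1173 = 21.2% → Treatment
Treatment wins overall and in every user group — no reversal.

No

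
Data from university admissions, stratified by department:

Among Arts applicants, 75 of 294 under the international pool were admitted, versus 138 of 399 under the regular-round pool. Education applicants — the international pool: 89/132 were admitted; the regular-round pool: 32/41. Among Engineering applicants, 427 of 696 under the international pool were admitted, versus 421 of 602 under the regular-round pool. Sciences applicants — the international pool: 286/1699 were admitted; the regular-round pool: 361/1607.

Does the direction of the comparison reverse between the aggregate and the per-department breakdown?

No

Arts: the international pool 75/294 = 25.5%, the regular-round pool 138/399 = 34.6% → the regular-round pool
Education: the international pool 89/132 = 67.4%, the regular-round pool 32/41 = 78.0% → the regular-round pool
Engineering: the international pool 427/696 = 61.4%, the regular-round pool 421/602 = 69.9% → the regular-round pool
Sciences: the international pool 286/1699 = 16.8%, the regular-round pool 361/1607 = 22.5% → the regular-round pool
Overall: the international pool 877/2821 = 31.1%, the regular-round pool 952/2649 = 35.9% → the regular-round pool
The regular-round pool wins overall and in every department group — no reversal.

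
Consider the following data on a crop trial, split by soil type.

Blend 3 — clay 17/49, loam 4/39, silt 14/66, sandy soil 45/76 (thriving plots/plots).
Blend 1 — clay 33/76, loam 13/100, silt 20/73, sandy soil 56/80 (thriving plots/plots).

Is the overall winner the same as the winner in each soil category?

Yes

Clay: Blend 3 17/49 = 34.7%, Blend 1 33/76 = 43.4% → Blend 1
Loam: Blend 3 4/39 = 10.3%, Blend 1 13/100 = 13.0% → Blend 1
Silt: Blend 3 14/66 = 21.2%, Blend 1 20/73 = 27.4% → Blend 1
Sandy soil: Blend 3 45/76 = 59.2%, Blend 1 56/80 = 70.0% → Blend 1
Overall: Blend 3 80/230 = 34.8%, Blend 1 122/329 = 37.1% → Blend 1
Blend 1 wins overall and in every soil group — no reversal.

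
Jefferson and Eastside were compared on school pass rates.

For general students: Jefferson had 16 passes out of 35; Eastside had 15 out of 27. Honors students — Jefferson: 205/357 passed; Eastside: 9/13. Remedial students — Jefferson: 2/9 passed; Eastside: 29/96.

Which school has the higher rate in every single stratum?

General: Jefferson 16/35 = 45.7%, Eastside 15/27 = 55.6% → Eastside
Honors: Jefferson 205/357 = 57.4%, Eastside 9/13 = 69.2% → Eastside
Remedial: Jefferson 2/9 = 22.2%, Eastside 29/96 = 30.2% → Eastside
Eastside has the higher rate in all 3 groups.

Eastside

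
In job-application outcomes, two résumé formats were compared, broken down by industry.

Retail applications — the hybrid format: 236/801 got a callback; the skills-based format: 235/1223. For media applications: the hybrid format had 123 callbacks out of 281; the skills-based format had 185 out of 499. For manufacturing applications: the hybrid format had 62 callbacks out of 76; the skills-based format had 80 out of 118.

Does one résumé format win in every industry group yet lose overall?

Retail: the hybrid format 236/801 = 29.5%, the skills-based format 235/1223 = 19.2% → the hybrid format
Media: the hybrid format 123/281 = 43.8%, the skills-based format 185/499 = 37.1% → the hybrid format
Manufacturing: the hybrid format 62/76 = 81.6%, the skills-based format 80/118 = 67.8% → the hybrid format
Overall: the hybrid format 421/1158 = 36.4%, the skills-based format 500/1840 = 27.2% → the hybrid format
The hybrid format wins overall and in every industry group — no reversal.

No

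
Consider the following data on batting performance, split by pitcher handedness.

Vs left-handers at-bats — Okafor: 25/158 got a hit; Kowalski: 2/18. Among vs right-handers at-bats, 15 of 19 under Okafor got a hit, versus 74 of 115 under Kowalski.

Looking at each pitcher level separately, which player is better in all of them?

Vs left-handers: Okafor 25/158 = 15.8%, Kowalski 2/18 = 11.1% → Okafor
Vs right-handers: Okafor 15/19 = 78.9%, Kowalski 74/115 = 64.3% → Okafor
Okafor has the higher rate in both groups.

Okafor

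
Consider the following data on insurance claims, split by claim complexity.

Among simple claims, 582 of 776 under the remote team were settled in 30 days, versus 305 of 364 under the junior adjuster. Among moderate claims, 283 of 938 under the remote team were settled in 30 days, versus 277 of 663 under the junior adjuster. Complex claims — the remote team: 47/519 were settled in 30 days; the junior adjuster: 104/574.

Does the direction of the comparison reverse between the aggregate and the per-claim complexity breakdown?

No

Simple: the remote team 582/776 = 75.0%, the junior adjuster 305/364 = 83.8% → the junior adjuster
Moderate: the remote team 283/938 = 30.2%, the junior adjuster 277/663 = 41.8% → the junior adjuster
Complex: the remote team 47/519 = 9.1%, the junior adjuster 104/574 = 18.1% → the junior adjuster
Overall: the remote team 912/2233 = 40.8%, the junior adjuster 686/1601 = 42.8% → the junior adjuster
The junior adjuster wins overall and in every claim group — no reversal.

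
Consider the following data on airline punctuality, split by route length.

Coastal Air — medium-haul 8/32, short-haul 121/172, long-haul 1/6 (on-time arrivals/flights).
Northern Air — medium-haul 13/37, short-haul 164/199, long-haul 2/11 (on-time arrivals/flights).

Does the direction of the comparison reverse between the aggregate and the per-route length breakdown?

Medium-haul: Coastal Air 8/32 = 25.0%, Northern Air 13/37 = 35.1% → Northern Air
Short-haul: Coastal Air 121/172 = 70.3%, Northern Air 164/199 = 82.4% → Northern Air
Long-haul: Coastal Air 1/6 = 16.7%, Northern Air 2/11 = 18.2% → Northern Air
Overall: Coastal Air 130/210 = 61.9%, Northern Air 179/247 = 72.5% → Northern Air
Northern Air wins overall and in every route group — no reversal.

No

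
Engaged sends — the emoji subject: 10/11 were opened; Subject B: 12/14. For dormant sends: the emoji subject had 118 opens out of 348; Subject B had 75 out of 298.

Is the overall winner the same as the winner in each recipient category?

Yes

Engaged: the emoji subject 10/11 = 90.9%, Subject B 12/14 = 85.7% → the emoji subject
Dormant: the emoji subject 118/348 = 33.9%, Subject B 75/298 = 25.2% → the emoji subject
Overall: the emoji subject 128/359 = 35.7%, Subject B 87/312 = 27.9% → the emoji subject
The emoji subject wins overall and in every recipient group — no reversal.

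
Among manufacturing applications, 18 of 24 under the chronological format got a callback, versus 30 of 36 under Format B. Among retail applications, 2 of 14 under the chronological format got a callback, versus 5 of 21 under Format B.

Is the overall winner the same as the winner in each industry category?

Manufacturing: the chronological format 18/24 = 75.0%, Format B 30/36 = 83.3% → Format B
Retail: the chronological format 2/14 = 14.3%, Format B 5/21 = 23.8% → Format B
Overall: the chronological format 20/38 = 52.6%, Format B 35/57 = 61.4% → Format B
Format B wins overall and in every industry group — no reversal.

Yes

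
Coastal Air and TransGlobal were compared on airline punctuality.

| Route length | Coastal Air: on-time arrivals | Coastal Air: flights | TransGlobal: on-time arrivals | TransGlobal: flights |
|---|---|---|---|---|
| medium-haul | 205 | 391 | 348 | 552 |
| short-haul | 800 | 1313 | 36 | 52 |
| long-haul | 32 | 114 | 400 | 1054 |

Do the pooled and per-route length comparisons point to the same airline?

No

Medium-haul: Coastal Air 205/391 = 52.4%, TransGlobal 348/552 = 63.0% → TransGlobal
Short-haul: Coastal Air 800/1313 = 60.9%, TransGlobal 36/52 = 69.2% → TransGlobal
Long-haul: Coastal Air 32/114 = 28.1%, TransGlobal 400/1054 = 38.0% → TransGlobal
Overall: Coastal Air 1037/1818 = 57.0%, TransGlobal 784/1658 = 47.3% → Coastal Air
TransGlobal wins each route group but Coastal Air wins overall — the comparison reverses. TransGlobal's flights skew toward long-haul, which has a lower base rate.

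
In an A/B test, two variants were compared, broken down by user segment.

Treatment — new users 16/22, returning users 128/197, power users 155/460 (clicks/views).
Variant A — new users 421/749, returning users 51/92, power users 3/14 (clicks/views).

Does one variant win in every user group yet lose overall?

New users: Treatment 16/22 = 72.7%, Variant A 421/749 = 56.2% → Treatment
Returning users: Treatment 128/197 = 65.0%, Variant A 51/92 = 55.4% → Treatment
Power users: Treatment 155/460 = 33.7%, Variant A 3/14 = 21.4% → Treatment
Overall: Treatment 299/679 = 44.0%, Variant A 475/855 = 55.6% → Variant A
Treatment wins each user group but Variant A wins overall — the comparison reverses. Treatment's views skew toward power users, which has a lower base rate.

Yes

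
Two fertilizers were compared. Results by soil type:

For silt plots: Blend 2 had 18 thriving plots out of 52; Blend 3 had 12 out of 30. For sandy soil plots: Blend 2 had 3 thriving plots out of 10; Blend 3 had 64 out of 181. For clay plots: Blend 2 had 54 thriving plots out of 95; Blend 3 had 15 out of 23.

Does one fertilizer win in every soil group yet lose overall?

Yes

Silt: Blend 2 18/52 = 34.6%, Blend 3 12/30 = 40.0% → Blend 3
Sandy soil: Blend 2 3/10 = 30.0%, Blend 3 64/181 = 35.4% → Blend 3
Clay: Blend 2 54/95 = 56.8%, Blend 3 15/23 = 65.2% → Blend 3
Overall: Blend 2 75/157 = 47.8%, Blend 3 91/234 = 38.9% → Blend 2
Blend 3 wins each soil group but Blend 2 wins overall — the comparison reverses. Blend 3's plots skew toward sandy soil, which has a lower base rate.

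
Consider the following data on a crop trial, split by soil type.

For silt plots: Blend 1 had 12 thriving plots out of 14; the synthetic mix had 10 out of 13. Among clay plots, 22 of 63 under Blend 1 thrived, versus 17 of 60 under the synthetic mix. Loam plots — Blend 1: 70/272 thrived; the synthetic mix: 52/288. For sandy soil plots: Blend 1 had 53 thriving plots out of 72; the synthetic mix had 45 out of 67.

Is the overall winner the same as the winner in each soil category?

Yes

Silt: Blend 1 12/14 = 85.7%, the synthetic mix 10/13 = 76.9% → Blend 1
Clay: Blend 1 22/63 = 34.9%, the synthetic mix 17/60 = 28.3% → Blend 1
Loam: Blend 1 70/272 = 25.7%, the synthetic mix 52/288 = 18.1% → Blend 1
Sandy soil: Blend 1 53/72 = 73.6%, the synthetic mix 45/67 = 67.2% → Blend 1
Overall: Blend 1 157/421 = 37.3%, the synthetic mix 124/428 = 29.0% → Blend 1
Blend 1 wins overall and in every soil group — no reversal.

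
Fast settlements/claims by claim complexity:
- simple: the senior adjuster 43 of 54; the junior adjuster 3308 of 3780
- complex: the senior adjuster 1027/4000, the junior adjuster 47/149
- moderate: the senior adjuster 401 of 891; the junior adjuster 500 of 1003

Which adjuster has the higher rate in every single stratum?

the junior adjuster

Simple: the senior adjuster 43/54 = 79.6%, the junior adjuster 3308/3780 = 87.5% → the junior adjuster
Complex: the senior adjuster 1027/4000 = 25.7%, the junior adjuster 47/149 = 31.5% → the junior adjuster
Moderate: the senior adjuster 401/891 = 45.0%, the junior adjuster 500/1003 = 49.9% → the junior adjuster
The junior adjuster has the higher rate in all 3 groups.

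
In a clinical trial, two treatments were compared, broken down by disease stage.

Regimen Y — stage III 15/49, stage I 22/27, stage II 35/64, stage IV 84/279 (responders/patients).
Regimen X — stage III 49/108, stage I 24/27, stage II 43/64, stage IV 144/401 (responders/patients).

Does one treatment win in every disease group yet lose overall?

Stage III: Regimen Y 15/49 = 30.6%, Regimen X 49/108 = 45.4% → Regimen X
Stage I: Regimen Y 22/27 = 81.5%, Regimen X 24/27 = 88.9% → Regimen X
Stage II: Regimen Y 35/64 = 54.7%, Regimen X 43/64 = 67.2% → Regimen X
Stage IV: Regimen Y 84/279 = 30.1%, Regimen X 144/401 = 35.9% → Regimen X
Overall: Regimen Y 156/419 = 37.2%, Regimen X 260/600 = 43.3% → Regimen X
Regimen X wins overall and in every disease group — no reversal.

No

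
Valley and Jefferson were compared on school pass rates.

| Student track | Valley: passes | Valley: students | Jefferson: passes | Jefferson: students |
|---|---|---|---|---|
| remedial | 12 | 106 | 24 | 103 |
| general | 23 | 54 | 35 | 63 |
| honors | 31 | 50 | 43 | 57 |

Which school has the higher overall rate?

Jefferson

Remedial: Valley 12/106 = 11.3%, Jefferson 24/103 = 23.3% → Jefferson
General: Valley 23/54 = 42.6%, Jefferson 35/63 = 55.6% → Jefferson
Honors: Valley 31/50 = 62.0%, Jefferson 43/57 = 75.4% → Jefferson
Overall: Valley 66/210 = 31.4%, Jefferson 102/223 = 45.7% → Jefferson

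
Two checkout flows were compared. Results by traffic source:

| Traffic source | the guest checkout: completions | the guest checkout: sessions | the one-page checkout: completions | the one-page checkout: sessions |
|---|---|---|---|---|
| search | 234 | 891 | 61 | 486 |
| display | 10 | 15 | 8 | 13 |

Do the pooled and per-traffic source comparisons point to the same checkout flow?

Yes

Search: the guest checkout 234/891 = 26.3%, the one-page checkout 61/486 = 12.6% → the guest checkout
Display: the guest checkout 10/15 = 66.7%, the one-page checkout 8/13 = 61.5% → the guest checkout
Overall: the guest checkout 244/906 = 26.9%, the one-page checkout 69/499 = 13.8% → the guest checkout
The guest checkout wins overall and in every traffic group — no reversal.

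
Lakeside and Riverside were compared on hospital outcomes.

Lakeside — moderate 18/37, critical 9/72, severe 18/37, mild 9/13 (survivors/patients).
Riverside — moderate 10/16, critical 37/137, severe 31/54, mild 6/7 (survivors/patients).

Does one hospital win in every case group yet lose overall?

No

Moderate: Lakeside 18/37 = 48.6%, Riverside 10/16 = 62.5% → Riverside
Critical: Lakeside 9/72 = 12.5%, Riverside 37/137 = 27.0% → Riverside
Severe: Lakeside 18/37 = 48.6%, Riverside 31/54 = 57.4% → Riverside
Mild: Lakeside 9/13 = 69.2%, Riverside 6/7 = 85.7% → Riverside
Overall: Lakeside 54/159 = 34.0%, Riverside 84/214 = 39.3% → Riverside
Riverside wins overall and in every case group — no reversal.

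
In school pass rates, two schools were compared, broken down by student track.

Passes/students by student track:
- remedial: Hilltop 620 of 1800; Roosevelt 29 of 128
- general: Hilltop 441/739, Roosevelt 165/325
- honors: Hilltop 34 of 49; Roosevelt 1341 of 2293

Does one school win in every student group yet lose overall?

Yes

Remedial: Hilltop 620/1800 = 34.4%, Roosevelt 29/128 = 22.7% → Hilltop
General: Hilltop 441/739 = 59.7%, Roosevelt 165/325 = 50.8% → Hilltop
Honors: Hilltop 34/49 = 69.4%, Roosevelt 1341/2293 = 58.5% → Hilltop
Overall: Hilltop 1095/2588 = 42.3%, Roosevelt 1535/2746 = 55.9% → Roosevelt
Hilltop wins each student group but Roosevelt wins overall — the comparison reverses. Hilltop's students skew toward remedial, which has a lower base rate.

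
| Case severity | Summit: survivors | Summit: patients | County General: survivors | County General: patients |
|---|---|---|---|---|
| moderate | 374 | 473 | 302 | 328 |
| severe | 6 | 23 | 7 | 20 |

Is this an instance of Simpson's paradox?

No

Moderate: Summit 374/473 = 79.1%, County General 302/328 = 92.1% → County General
Severe: Summit 6/23 = 26.1%, County General 7/20 = 35.0% → County General
Overall: Summit 380/496 = 76.6%, County General 309/348 = 88.8% → County General
County General wins overall and in every case group — no reversal.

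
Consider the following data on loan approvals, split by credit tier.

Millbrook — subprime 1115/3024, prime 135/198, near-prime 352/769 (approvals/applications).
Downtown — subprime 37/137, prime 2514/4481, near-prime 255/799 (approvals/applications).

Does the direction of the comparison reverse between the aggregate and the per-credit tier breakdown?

Subprime: Millbrook 1115/3024 = 36.9%, Downtown 37/137 = 27.0% → Millbrook
Prime: Millbrook 135/198 = 68.2%, Downtown 2514/4481 = 56.1% → Millbrook
Near-prime: Millbrook 352/769 = 45.8%, Downtown 255/799 = 31.9% → Millbrook
Overall: Millbrook 1602/3991 = 40.1%, Downtown 2806/5417 = 51.8% → Downtown
Millbrook wins each credit group but Downtown wins overall — the comparison reverses. Millbrook's applications skew toward subprime, which has a lower base rate.

Yes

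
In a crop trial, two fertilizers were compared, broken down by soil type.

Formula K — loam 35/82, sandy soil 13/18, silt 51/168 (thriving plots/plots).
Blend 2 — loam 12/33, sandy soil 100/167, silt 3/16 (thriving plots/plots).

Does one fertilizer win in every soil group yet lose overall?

Yes

Loam: Formula K 35/82 = 42.7%, Blend 2 12/33 = 36.4% → Formula K
Sandy soil: Formula K 13/18 = 72.2%, Blend 2 100/167 = 59.9% → Formula K
Silt: Formula K 51/168 = 30.4%, Blend 2 3/16 = 18.8% → Formula K
Overall: Formula K 99/268 = 36.9%, Blend 2 115/216 = 53.2% → Blend 2
Formula K wins each soil group but Blend 2 wins overall — the comparison reverses. Formula K's plots skew toward silt, which has a lower base rate.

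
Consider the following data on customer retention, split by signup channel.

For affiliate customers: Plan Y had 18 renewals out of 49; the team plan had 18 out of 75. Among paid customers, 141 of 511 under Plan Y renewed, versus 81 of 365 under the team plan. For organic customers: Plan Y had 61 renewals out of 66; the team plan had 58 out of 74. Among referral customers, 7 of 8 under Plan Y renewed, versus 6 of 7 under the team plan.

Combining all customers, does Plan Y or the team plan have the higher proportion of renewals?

Affiliate: Plan Y 18/49 = 36.7%, the team plan 18/75 = 24.0% → Plan Y
Paid: Plan Y 141/511 = 27.6%, the team plan 81/365 = 22.2% → Plan Y
Organic: Plan Y 61/66 = 92.4%, the team plan 58/74 = 78.4% → Plan Y
Referral: Plan Y 7/8 = 87.5%, the team plan 6/7 = 85.7% → Plan Y
Overall: Plan Y 227/634 = 35.8%, the team plan 163/521 = 31.3% → Plan Y

Plan Y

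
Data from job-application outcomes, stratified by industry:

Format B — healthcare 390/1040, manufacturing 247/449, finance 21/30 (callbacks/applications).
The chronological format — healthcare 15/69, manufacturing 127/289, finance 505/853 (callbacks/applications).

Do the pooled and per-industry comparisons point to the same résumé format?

No

Healthcare: Format B 390/1040 = 37.5%, the chronological format 15/69 = 21.7% → Format B
Manufacturing: Format B 247/449 = 55.0%, the chronological format 127/289 = 43.9% → Format B
Finance: Format B 21/30 = 70.0%, the chronological format 505/853 = 59.2% → Format B
Overall: Format B 658/1519 = 43.3%, the chronological format 647/1211 = 53.4% → the chronological format
Format B wins each industry group but the chronological format wins overall — the comparison reverses. Format B's applications skew toward healthcare, which has a lower base rate.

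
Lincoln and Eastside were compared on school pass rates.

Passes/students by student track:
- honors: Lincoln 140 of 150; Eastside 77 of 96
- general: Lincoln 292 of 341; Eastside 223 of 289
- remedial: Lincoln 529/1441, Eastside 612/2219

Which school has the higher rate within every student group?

Honors: Lincoln 140/150 = 93.3%, Eastside 77/96 = 80.2% → Lincoln
General: Lincoln 292/341 = 85.6%, Eastside 223/289 = 77.2% → Lincoln
Remedial: Lincoln 529/1441 = 36.7%, Eastside 612/2219 = 27.6% → Lincoln
Lincoln has the higher rate in all 3 groups.

Lincoln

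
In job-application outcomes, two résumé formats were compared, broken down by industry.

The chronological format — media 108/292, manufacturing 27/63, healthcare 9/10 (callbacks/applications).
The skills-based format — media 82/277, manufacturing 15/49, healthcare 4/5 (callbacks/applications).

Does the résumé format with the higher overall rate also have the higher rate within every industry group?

Yes

Media: the chronological format 108/292 = 37.0%, the skills-based format 82/277 = 29.6% → the chronological format
Manufacturing: the chronological format 27/63 = 42.9%, the skills-based format 15/49 = 30.6% → the chronological format
Healthcare: the chronological format 9/10 = 90.0%, the skills-based format 4/5 = 80.0% → the chronological format
Overall: the chronological format 144/365 = 39.5%, the skills-based format 101/331 = 30.5% → the chronological format
The chronological format wins overall and in every industry group — no reversal.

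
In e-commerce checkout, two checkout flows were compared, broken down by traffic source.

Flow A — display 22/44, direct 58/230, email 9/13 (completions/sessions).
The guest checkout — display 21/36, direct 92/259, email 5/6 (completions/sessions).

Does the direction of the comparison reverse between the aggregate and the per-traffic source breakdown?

Display: Flow A 22/44 = 50.0%, the guest checkout 21/36 = 58.3% → the guest checkout
Direct: Flow A 58/230 = 25.2%, the guest checkout 92/259 = 35.5% → the guest checkout
Email: Flow A 9/13 = 69.2%, the guest checkout 5/6 = 83.3% → the guest checkout
Overall: Flow A 89/287 = 31.0%, the guest checkout 118/301 = 39.2% → the guest checkout
The guest checkout wins overall and in every traffic group — no reversal.

No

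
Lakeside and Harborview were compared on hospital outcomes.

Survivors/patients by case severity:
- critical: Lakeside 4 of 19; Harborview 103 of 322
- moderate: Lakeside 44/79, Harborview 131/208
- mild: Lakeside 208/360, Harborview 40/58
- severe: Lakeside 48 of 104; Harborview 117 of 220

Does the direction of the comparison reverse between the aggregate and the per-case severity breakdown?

Critical: Lakeside 4/19 = 21.1%, Harborview 103/322 = 32.0% → Harborview
Moderate: Lakeside 44/79 = 55.7%, Harborview 131/208 = 63.0% → Harborview
Mild: Lakeside 208/360 = 57.8%, Harborview 40/58 = 69.0% → Harborview
Severe: Lakeside 48/104 = 46.2%, Harborview 117/220 = 53.2% → Harborview
Overall: Lakeside 304/562 = 54.1%, Harborview 391/808 = 48.4% → Lakeside
Harborview wins each case group but Lakeside wins overall — the comparison reverses. Harborview's patients skew toward critical, which has a lower base rate.

Yes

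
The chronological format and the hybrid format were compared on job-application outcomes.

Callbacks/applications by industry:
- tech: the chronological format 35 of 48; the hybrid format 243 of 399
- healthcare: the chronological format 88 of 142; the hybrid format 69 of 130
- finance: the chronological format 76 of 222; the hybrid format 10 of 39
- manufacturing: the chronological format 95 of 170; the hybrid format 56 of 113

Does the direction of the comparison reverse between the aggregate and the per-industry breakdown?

Tech: the chronological format 35/48 = 72.9%, the hybrid format 243/399 = 60.9% → the chronological format
Healthcare: the chronological format 88/142 = 62.0%, the hybrid format 69/130 = 53.1% → the chronological format
Finance: the chronological format 76/222 = 34.2%, the hybrid format 10/39 = 25.6% → the chronological format
Manufacturing: the chronological format 95/170 = 55.9%, the hybrid format 56/113 = 49.6% → the chronological format
Overall: the chronological format 294/582 = 50.5%, the hybrid format 378/681 = 55.5% → the hybrid format
The chronological format wins each industry group but the hybrid format wins overall — the comparison reverses. The chronological format's applications skew toward finance, which has a lower base rate.

Yes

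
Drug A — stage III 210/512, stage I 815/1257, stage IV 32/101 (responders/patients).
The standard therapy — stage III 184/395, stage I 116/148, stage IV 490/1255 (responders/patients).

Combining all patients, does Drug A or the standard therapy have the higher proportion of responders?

Stage III: Drug A 210/512 = 41.0%, the standard therapy 184/395 = 46.6% → the standard therapy
Stage I: Drug A 815/1257 = 64.8%, the standard therapy 116/148 = 78.4% → the standard therapy
Stage IV: Drug A 32/101 = 31.7%, the standard therapy 490/1255 = 39.0% → the standard therapy
Overall: Drug A 1057/1870 = 56.5%, the standard therapy 790/1798 = 43.9% → Drug A
(The standard therapy wins every disease group but Drug A wins overall — the standard therapy's patients skew toward the low-rate stage IV group.)

Drug A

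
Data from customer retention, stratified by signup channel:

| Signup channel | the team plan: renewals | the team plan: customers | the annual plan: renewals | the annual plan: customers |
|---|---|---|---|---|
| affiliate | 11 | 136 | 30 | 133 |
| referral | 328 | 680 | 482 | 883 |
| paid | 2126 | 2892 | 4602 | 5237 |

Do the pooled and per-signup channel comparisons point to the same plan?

Yes

Affiliate: the team plan 11/136 = 8.1%, the annual plan 30/133 = 22.6% → the annual plan
Referral: the team plan 328/680 = 48.2%, the annual plan 482/883 = 54.6% → the annual plan
Paid: the team plan 2126/2892 = 73.5%, the annual plan 4602/5237 = 87.9% → the annual plan
Overall: the team plan 2465/3708 = 66.5%, the annual plan 5114/6253 = 81.8% → the annual plan
The annual plan wins overall and in every signup group — no reversal.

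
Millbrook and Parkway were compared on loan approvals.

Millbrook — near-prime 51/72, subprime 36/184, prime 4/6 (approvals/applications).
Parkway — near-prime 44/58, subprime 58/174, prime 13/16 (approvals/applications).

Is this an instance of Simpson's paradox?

Near-prime: Millbrook 51/72 = 70.8%, Parkway 44/58 = 75.9% → Parkway
Subprime: Millbrook 36/184 = 19.6%, Parkway 58/174 = 33.3% → Parkway
Prime: Millbrook 4/6 = 66.7%, Parkway 13/16 = 81.2% → Parkway
Overall: Millbrook 91/262 = 34.7%, Parkway 115/248 = 46.4% → Parkway
Parkway wins overall and in every credit group — no reversal.

No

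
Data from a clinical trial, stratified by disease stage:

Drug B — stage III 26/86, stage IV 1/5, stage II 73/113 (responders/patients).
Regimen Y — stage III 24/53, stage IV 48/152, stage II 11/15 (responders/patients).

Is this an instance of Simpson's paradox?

Stage III: Drug B 26/86 = 30.2%, Regimen Y 24/53 = 45.3% → Regimen Y
Stage IV: Drug B 1/5 = 20.0%, Regimen Y 48/152 = 31.6% → Regimen Y
Stage II: Drug B 73/113 = 64.6%, Regimen Y 11/15 = 73.3% → Regimen Y
Overall: Drug B 100/204 = 49.0%, Regimen Y 83/220 = 37.7% → Drug B
Regimen Y wins each disease group but Drug B wins overall — the comparison reverses. Regimen Y's patients skew toward stage IV, which has a lower base rate.

Yes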